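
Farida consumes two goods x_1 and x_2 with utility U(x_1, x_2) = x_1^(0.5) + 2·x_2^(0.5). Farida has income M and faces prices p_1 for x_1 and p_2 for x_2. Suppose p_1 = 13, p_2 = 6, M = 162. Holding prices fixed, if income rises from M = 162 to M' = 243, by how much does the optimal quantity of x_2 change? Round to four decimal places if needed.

Δx_2* = 12.1034

From the CES first-order condition, (1/2)·(x_2/x_1)^(0.5) = p_1/p_2.
Hence x_2/x_1 = (2·p_1/p_2)^(1/(0.5)), i.e. raised to the 2 power.
Substitute x_2 = (x_2/x_1)·x_1 into the budget: x_1* = M/(p_1 + p_2·(x_2/x_1)).
Numerically x_2/x_1 = 18.777778, so x_1* = 162/(13 + 6·18.777778) = 1.2891 and x_2* = 18.777778·1.2891 = 24.2069.
At M' = 243: x_2* = 36.3103. Change: 36.3103 − 24.2069 = 12.1034.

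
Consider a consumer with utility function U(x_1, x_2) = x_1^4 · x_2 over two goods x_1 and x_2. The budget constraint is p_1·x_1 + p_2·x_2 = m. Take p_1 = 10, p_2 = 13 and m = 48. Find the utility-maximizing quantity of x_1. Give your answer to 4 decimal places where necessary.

x_1* = 3.84

The MRS is 4·x_2/x_1. Set MRS = p_1/p_2.
So 4·p_2·x_2 = p_1·x_1; combined with the budget, a share 0.8 of income goes to x_1.
Demand: x_1*(p_1,p_2,m) = 0.8·m/p_1 and x_2* = 0.2·m/p_2.
At p_1=10, p_2=13, m=48: x_1* = 0.8·48/10 = 3.84.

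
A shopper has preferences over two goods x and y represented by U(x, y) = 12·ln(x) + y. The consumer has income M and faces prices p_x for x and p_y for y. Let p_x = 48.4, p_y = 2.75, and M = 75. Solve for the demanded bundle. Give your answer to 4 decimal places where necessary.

At the given prices: x* = 12·2.75/48.4 = 0.6818, and y* = 15.2727.

x* = 0.6818, y* = 15.2727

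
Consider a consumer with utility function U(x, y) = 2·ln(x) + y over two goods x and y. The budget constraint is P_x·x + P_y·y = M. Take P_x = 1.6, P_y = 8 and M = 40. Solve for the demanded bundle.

x* = 10, y* = 3

Set MRS = P_x/P_y: (2/x)/1 = P_x/P_y.
So x*(P_x,P_y) = 2·P_y/P_x, independent of income; and y* = (M − 2·P_y)/P_y.
At the given prices: x* = 2·8/1.6 = 10, and y* = 3.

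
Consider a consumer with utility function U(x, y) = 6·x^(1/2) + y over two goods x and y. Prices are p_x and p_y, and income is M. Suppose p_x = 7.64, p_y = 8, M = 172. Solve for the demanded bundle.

MU_x = 3/√x, MU_y = 1. Tangency: 3/√x = p_x/p_y.
Thus x* = (3·p_y/p_x)² — independent of M — with the rest of income spent on y.
Plugging in: x* = (3·8/7.64)² = 9.8682, y* = 12.0759.

x* = 9.8682, y* = 12.0759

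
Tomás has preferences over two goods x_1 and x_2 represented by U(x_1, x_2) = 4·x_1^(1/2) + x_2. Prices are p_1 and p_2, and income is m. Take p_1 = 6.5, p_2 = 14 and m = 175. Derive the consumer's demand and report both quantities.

Plugging in: x_1* = (2·14/6.5)² = 18.5562, x_2* = 3.8846.

x_1* = 18.5562, x_2* = 3.8846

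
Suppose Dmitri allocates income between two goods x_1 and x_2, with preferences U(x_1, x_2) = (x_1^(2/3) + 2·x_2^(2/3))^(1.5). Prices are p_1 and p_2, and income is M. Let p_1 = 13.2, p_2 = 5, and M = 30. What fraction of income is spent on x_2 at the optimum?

From the CES first-order condition, (1/2)·(x_2/x_1)^(1/3) = p_1/p_2.
Hence x_2/x_1 = (2·p_1/p_2)^(1/(1/3)), i.e. raised to the 3 power.
Substitute x_2 = (x_2/x_1)·x_1 into the budget: x_1* = M/(p_1 + p_2·(x_2/x_1)).
Numerically x_2/x_1 = 147.197952, so x_1* = 30/(13.2 + 5·147.197952) = 0.04 and x_2* = 147.197952·0.04 = 5.8943.
Expenditure on x_2: 5·5.8943 = 29.4714; share = 0.9824.

share on x_2 = 0.9824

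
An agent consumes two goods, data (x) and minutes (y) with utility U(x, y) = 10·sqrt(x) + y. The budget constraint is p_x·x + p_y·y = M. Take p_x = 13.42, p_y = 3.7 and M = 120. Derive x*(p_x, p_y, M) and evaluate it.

Solve: √x = 5·p_y/p_x, so x*(p_x,p_y) = (5·p_y/p_x)², and y* = (M − p_x·x*)/p_y.
Plugging in: x* = (5·3.7/13.42)² = 1.9004.

x* = 1.9004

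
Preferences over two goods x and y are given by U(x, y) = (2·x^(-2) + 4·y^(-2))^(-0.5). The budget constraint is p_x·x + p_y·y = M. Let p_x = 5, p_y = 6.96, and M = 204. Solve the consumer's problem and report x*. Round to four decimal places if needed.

MRS = MU_x/MU_y = (1/2)·(y/x)^(3). Set equal to p_x/p_y.
Solve for the ratio: y/x = [2·p_x/p_y]^(1/3).
With the ratio pinned down, the budget gives x* = M/(p_x + p_y·(y/x)) and y* = (y/x)·x*.
Numerically y/x = 1.128401, so x* = 204/(5 + 6.96·1.128401) = 15.8709.

x* = 15.8709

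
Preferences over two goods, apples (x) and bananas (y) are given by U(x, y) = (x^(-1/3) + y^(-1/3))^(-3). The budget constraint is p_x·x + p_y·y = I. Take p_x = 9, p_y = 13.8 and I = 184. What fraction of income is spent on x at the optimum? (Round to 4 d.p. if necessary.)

MU_x ∝ x^(-4/3), MU_y ∝ y^(-4/3), so MRS = (y/x)^(4/3) = p_x/p_y.
Solve for the ratio: y/x = [p_x/p_y]^(0.75).
Substitute y = (y/x)·x into the budget: x* = I/(p_x + p_y·(y/x)).
Numerically y/x = 0.725726, so x* = 184/(9 + 13.8·0.725726) = 9.6766 and y* = 0.725726·9.6766 = 7.0225.
Expenditure on x: 9·9.6766 = 87.0891; share = 0.4733.

share on x = 0.4733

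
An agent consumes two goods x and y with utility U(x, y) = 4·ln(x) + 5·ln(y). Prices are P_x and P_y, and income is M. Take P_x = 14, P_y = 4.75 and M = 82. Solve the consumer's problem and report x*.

The MRS is (4/5)·y/x. Set MRS = P_x/P_y.
So 4·P_y·y = 5·P_x·x; combined with the budget, a share 4/9 of income goes to x.
Demand: x*(P_x,P_y,M) = 4/9·M/P_x and y* = 5/9·M/P_y.
At P_x=14, P_y=4.75, M=82: x* = 4/9·82/14 = 2.6032.

x* = 2.6032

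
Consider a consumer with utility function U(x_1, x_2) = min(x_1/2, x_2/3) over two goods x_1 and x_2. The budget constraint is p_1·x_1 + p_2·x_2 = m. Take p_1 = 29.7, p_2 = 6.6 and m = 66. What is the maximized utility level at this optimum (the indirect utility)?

V = 0.8333

Leontief preferences: the optimum is at the kink where x_1/2 = x_2/3, i.e. x_2 = (3/2)·x_1.
Budget: p_1·x_1 + p_2·(3/2)·x_1 = m, so (2·p_1 + 3·p_2)·x_1 = 2·m.
Demand: x_1*(p_1,p_2,m) = 2·m/(2·p_1 + 3·p_2), x_2* = 3·m/(2·p_1 + 3·p_2).
Here 2·29.7 + 3·6.6 = 79.2, giving x_1* = 1.6667 and x_2* = 2.5.
Utility at the optimum: U(1.6667, 2.5) = 0.8333.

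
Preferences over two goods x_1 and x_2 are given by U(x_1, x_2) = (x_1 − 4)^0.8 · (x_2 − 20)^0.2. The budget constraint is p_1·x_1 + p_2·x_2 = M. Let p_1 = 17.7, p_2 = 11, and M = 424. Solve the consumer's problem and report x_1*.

x_1* = 10.0203

Let x_1' = x_1−4, x_2' = x_2−20. MRS = 4·x_2'/x_1' = p_1/p_2.
Substituting into the budget: x_1* = 4 + 0.8·(M − 4·p_1 − 20·p_2)/p_1, and x_2* = 20 + 0.2·(…)/p_2.
Discretionary income = 424 − 4·17.7 − 20·11 = 133.2; x_1* = 4 + 0.8·133.2/17.7 = 10.0203.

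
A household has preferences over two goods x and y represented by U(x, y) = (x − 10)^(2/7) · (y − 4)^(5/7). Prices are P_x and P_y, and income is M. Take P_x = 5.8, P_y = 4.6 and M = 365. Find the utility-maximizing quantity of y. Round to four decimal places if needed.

y* = 48.8137

Substituting into the budget: x* = 10 + 2/7·(M − 10·P_x − 4·P_y)/P_x, and y* = 4 + 5/7·(…)/P_y.
Discretionary income = 365 − 10·5.8 − 4·4.6 = 288.6; y* = 4 + 5/7·288.6/4.6 = 48.8137.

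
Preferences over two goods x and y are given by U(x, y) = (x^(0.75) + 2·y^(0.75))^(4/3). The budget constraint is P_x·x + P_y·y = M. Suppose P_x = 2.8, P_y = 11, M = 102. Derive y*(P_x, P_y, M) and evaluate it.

y* = 1.936

MRS = MU_x/MU_y = (1/2)·(y/x)^(0.25). Set equal to P_x/P_y.
Solve for the ratio: y/x = [2·P_x/P_y]^(4).
Substitute y = (y/x)·x into the budget: x* = M/(P_x + P_y·(y/x)).
Numerically y/x = 0.067171, so x* = 102/(2.8 + 11·0.067171) = 28.8227 and y* = 0.067171·28.8227 = 1.936.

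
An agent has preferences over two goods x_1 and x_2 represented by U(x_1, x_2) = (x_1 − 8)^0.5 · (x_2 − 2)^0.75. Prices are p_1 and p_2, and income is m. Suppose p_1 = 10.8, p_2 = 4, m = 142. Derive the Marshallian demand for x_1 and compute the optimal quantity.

x_1* = 9.763

This is Cobb-Douglas in (x_1−8, x_2−2): tangency gives 0.5·p_2·(x_2−2) = 0.75·p_1·(x_1−8).
Substituting into the budget: x_1* = 8 + 0.4·(m − 8·p_1 − 2·p_2)/p_1, and x_2* = 2 + 0.6·(…)/p_2.
Discretionary income = 142 − 8·10.8 − 2·4 = 47.6; x_1* = 8 + 0.4·47.6/10.8 = 9.763.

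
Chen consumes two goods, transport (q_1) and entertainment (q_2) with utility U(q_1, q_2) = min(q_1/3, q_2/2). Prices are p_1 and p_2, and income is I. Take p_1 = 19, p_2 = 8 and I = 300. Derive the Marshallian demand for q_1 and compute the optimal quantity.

q_1* = 12.3288

Demand: q_1*(p_1,p_2,I) = 3·I/(3·p_1 + 2·p_2), q_2* = 2·I/(3·p_1 + 2·p_2).
Here 3·19 + 2·8 = 73, giving q_1* = 12.3288.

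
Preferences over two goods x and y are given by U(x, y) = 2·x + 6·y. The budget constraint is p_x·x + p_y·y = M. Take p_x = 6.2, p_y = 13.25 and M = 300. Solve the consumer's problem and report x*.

x* = 0

Perfect substitutes: compare marginal utility per dollar. 2/p_x vs 6/p_y → 0.3226 vs 0.4528.
y gives more utility per dollar, so spend all income on y: y* = M/p_y, x* = 0.
Numerically: x* = 0, y* = 22.6415.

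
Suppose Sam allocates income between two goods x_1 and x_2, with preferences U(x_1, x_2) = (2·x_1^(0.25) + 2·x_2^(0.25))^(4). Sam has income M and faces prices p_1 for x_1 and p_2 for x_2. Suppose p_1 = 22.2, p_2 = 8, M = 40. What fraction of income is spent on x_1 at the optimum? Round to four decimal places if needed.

MU_x_1 ∝ 2·x_1^(-0.75), MU_x_2 ∝ 2·x_2^(-0.75), so MRS = (x_2/x_1)^(0.75) = p_1/p_2.
Hence x_2/x_1 = (p_1/p_2)^(1/(0.75)), i.e. raised to the 4/3 power.
Substitute x_2 = (x_2/x_1)·x_1 into the budget: x_1* = M/(p_1 + p_2·(x_2/x_1)).
Numerically x_2/x_1 = 3.899575, so x_1* = 40/(22.2 + 8·3.899575) = 0.7491 and x_2* = 3.899575·0.7491 = 2.9212.
Expenditure on x_1: 22.2·0.7491 = 16.6303; share = 0.4158.

share on x_1 = 0.4158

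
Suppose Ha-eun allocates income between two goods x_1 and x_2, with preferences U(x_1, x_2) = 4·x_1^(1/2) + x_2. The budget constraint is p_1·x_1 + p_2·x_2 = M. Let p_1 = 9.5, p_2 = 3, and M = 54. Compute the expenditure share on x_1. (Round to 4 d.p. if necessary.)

MU_x_1 = 2/√x_1, MU_x_2 = 1. Tangency: 2/√x_1 = p_1/p_2.
Solve: √x_1 = 2·p_2/p_1, so x_1*(p_1,p_2) = (2·p_2/p_1)², and x_2* = (M − p_1·x_1*)/p_2.
Plugging in: x_1* = (2·3/9.5)² = 0.3989, x_2* = 16.7368.
Expenditure on x_1: 9.5·0.3989 = 3.7895; share = 0.0702.

share on x_1 = 0.0702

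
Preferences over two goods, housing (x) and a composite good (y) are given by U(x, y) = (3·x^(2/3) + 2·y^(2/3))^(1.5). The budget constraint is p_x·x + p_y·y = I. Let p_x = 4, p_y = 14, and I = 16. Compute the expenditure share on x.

share on x = 0.9764

MU_x ∝ 3·x^(-1/3), MU_y ∝ 2·y^(-1/3), so MRS = (3/2)·(y/x)^(1/3) = p_x/p_y.
Hence y/x = ((2/3)·p_x/p_y)^(1/(1/3)), i.e. raised to the 3 power.
With the ratio pinned down, the budget gives x* = I/(p_x + p_y·(y/x)) and y* = (y/x)·x*.
Numerically y/x = 0.006911, so x* = 16/(4 + 14·0.006911) = 3.9055 and y* = 0.006911·3.9055 = 0.027.
Expenditure on x: 4·3.9055 = 15.6221; share = 0.9764.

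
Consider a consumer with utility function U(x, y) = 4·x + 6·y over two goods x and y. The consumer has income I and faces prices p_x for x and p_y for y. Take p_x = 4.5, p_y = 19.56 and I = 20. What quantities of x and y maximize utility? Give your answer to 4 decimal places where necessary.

x* = 4.4444, y* = 0

Linear utility — the consumer picks whichever good has higher MU/price: 4/4.5 = 0.8889 vs 6/19.56 = 0.3067.
x gives more utility per dollar, so spend all income on x: x* = I/p_x, y* = 0.
Numerically: x* = 4.4444, y* = 0.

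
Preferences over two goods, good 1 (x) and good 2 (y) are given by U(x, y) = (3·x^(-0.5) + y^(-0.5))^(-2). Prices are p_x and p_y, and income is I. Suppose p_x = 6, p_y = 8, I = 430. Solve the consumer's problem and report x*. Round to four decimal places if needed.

x* = 46.8675

From the CES first-order condition, 3·(y/x)^(1.5) = p_x/p_y.
Solve for the ratio: y/x = [(1/3)·p_x/p_y]^(2/3).
With the ratio pinned down, the budget gives x* = I/(p_x + p_y·(y/x)) and y* = (y/x)·x*.
Numerically y/x = 0.39685, so x* = 430/(6 + 8·0.39685) = 46.8675.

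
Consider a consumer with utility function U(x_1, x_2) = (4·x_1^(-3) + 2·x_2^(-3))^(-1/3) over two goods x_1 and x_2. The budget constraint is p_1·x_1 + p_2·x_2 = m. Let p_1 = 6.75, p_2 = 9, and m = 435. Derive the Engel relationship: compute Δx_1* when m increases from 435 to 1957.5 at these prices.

Δx_1* = 110.383

Numerically x_2/x_1 = 0.782542, so x_1* = 435/(6.75 + 9·0.782542) = 31.538.
At m' = 1957.5: x_1* = 141.921. Change: 141.921 − 31.538 = 110.383.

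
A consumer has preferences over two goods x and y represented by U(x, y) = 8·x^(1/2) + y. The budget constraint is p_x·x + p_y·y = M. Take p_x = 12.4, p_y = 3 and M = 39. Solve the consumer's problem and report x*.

x* = 0.9365

Thus x* = (4·p_y/p_x)² — independent of M — with the rest of income spent on y.
Plugging in: x* = (4·3/12.4)² = 0.9365.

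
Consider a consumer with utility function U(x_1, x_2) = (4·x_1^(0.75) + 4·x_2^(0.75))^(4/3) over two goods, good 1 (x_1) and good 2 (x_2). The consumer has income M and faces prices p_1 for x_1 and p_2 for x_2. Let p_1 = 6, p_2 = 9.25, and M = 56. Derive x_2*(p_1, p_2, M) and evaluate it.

MU_x_1 ∝ 4·x_1^(-0.25), MU_x_2 ∝ 4·x_2^(-0.25), so MRS = (x_2/x_1)^(0.25) = p_1/p_2.
Solve for the ratio: x_2/x_1 = [p_1/p_2]^(4).
Substitute x_2 = (x_2/x_1)·x_1 into the budget: x_1* = M/(p_1 + p_2·(x_2/x_1)).
Numerically x_2/x_1 = 0.177026, so x_1* = 56/(6 + 9.25·0.177026) = 7.3322 and x_2* = 0.177026·7.3322 = 1.298.

x_2* = 1.298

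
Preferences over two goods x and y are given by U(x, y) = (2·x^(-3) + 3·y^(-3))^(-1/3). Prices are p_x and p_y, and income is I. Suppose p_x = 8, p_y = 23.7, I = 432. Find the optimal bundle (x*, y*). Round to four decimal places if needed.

x* = 15.433, y* = 13.0184

MRS = MU_x/MU_y = (2/3)·(y/x)^(4). Set equal to p_x/p_y.
Solve for the ratio: y/x = [(3/2)·p_x/p_y]^(0.25).
With the ratio pinned down, the budget gives x* = I/(p_x + p_y·(y/x)) and y* = (y/x)·x*.
Numerically y/x = 0.843545, so x* = 432/(8 + 23.7·0.843545) = 15.433 and y* = 0.843545·15.433 = 13.0184.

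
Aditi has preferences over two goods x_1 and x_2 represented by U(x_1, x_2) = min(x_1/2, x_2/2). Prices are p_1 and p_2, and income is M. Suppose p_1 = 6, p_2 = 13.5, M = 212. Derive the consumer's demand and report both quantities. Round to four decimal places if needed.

x_1* = 10.8718, x_2* = 10.8718

With perfect complements, no substitution: consume in ratio x_1:x_2 = 2:2.
Budget: p_1·x_1 + p_2·x_1 = M, so (2·p_1 + 2·p_2)·x_1 = 2·M.
Demand: x_1*(p_1,p_2,M) = 2·M/(2·p_1 + 2·p_2), x_2* = 2·M/(2·p_1 + 2·p_2).
Here 2·6 + 2·13.5 = 39, giving x_1* = 10.8718 and x_2* = 10.8718.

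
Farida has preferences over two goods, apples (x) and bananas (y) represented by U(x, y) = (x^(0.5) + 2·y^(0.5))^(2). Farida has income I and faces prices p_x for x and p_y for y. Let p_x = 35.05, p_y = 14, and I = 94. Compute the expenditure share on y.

share on y = 0.9092

MRS = MU_x/MU_y = (1/2)·(y/x)^(0.5). Set equal to p_x/p_y.
Hence y/x = (2·p_x/p_y)^(1/(0.5)), i.e. raised to the 2 power.
Substitute y = (y/x)·x into the budget: x* = I/(p_x + p_y·(y/x)).
Numerically y/x = 25.07148, so x* = 94/(35.05 + 14·25.07148) = 0.2435 and y* = 25.07148·0.2435 = 6.1047.
Expenditure on y: 14·6.1047 = 85.4656; share = 0.9092.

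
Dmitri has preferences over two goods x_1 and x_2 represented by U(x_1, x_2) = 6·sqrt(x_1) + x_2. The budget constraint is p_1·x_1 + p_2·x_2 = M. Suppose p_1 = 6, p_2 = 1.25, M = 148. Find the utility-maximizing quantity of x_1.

Plugging in: x_1* = (3·1.25/6)² = 0.3906.

x_1* = 0.3906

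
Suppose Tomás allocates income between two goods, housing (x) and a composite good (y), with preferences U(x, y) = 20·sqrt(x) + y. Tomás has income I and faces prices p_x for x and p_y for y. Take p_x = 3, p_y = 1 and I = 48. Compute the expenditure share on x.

Utility is quasi-linear in y; the FOC for x is 10/√x = p_x/p_y.
Solve: √x = 10·p_y/p_x, so x*(p_x,p_y) = (10·p_y/p_x)², and y* = (I − p_x·x*)/p_y.
Plugging in: x* = (10·1/3)² = 11.1111, y* = 14.6667.
Expenditure on x: 3·11.1111 = 33.3333; share = 0.6944.

share on x = 0.6944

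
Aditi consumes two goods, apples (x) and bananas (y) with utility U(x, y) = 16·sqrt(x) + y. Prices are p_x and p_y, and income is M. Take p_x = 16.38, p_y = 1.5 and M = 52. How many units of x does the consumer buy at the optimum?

x* = 0.5367

MU_x = 8/√x, MU_y = 1. Tangency: 8/√x = p_x/p_y.
Thus x* = (8·p_y/p_x)² — independent of M — with the rest of income spent on y.
Plugging in: x* = (8·1.5/16.38)² = 0.5367.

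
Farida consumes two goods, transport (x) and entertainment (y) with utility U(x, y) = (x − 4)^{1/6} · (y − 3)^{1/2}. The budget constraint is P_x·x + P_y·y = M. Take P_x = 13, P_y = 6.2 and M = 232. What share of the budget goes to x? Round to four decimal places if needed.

share on x = 0.3981

Let x' = x−4, y' = y−3. MRS = (1/3)·y'/x' = P_x/P_y.
Substituting into the budget: x* = 4 + 0.25·(M − 4·P_x − 3·P_y)/P_x, and y* = 3 + 0.75·(…)/P_y.
Discretionary income = 232 − 4·13 − 3·6.2 = 161.4; x* = 4 + 0.25·161.4/13 = 7.1038; y* = 3 + 0.75·161.4/6.2 = 22.5242.
Expenditure on x: 13·7.1038 = 92.35; share = 0.3981.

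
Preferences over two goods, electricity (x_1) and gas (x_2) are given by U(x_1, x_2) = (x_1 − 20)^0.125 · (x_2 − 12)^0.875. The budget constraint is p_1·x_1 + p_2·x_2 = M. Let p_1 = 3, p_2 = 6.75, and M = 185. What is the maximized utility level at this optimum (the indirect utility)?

V = 4.9493

Let x_1' = x_1−20, x_2' = x_2−12. MRS = (1/7)·x_2'/x_1' = p_1/p_2.
After buying the subsistence bundle (20, 12), a share 0.125 of the remaining income goes to x_1: x_1* = 20 + 0.125·(M − 20p_1 − 12p_2)/p_1.
Discretionary income = 185 − 20·3 − 12·6.75 = 44; x_1* = 20 + 0.125·44/3 = 21.8333; x_2* = 12 + 0.875·44/6.75 = 17.7037.
Utility at the optimum: U(21.8333, 17.7037) = 4.9493.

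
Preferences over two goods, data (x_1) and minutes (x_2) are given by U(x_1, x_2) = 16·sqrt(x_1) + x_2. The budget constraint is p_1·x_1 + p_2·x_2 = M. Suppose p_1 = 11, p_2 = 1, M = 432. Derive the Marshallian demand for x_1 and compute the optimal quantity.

Solve: √x_1 = 8·p_2/p_1, so x_1*(p_1,p_2) = (8·p_2/p_1)², and x_2* = (M − p_1·x_1*)/p_2.
Plugging in: x_1* = (8·1/11)² = 0.5289.

x_1* = 0.5289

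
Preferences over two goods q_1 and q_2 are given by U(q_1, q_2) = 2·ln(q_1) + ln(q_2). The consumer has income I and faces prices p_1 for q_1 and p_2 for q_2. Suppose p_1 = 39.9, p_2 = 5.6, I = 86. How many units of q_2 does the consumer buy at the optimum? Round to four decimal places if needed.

The MRS is 2·q_2/q_1. Set MRS = p_1/p_2.
Rearranging, p_2·q_2 = (1/2)·p_1·q_1. Substituting into the budget gives p_1·q_1·(1 + (1/2)) = I.
Demand: q_1*(p_1,p_2,I) = 2/3·I/p_1 and q_2* = 1/3·I/p_2.
At p_1=39.9, p_2=5.6, I=86: q_2* = 1/3·86/5.6 = 5.119.

q_2* = 5.119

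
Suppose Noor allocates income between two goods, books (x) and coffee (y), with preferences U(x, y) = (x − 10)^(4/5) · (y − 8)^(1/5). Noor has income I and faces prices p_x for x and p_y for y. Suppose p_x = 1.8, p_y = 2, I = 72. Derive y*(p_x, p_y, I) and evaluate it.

This is Cobb-Douglas in (x−10, y−8): tangency gives 0.8·p_y·(y−8) = 0.2·p_x·(x−10).
Substituting into the budget: x* = 10 + 0.8·(I − 10·p_x − 8·p_y)/p_x, and y* = 8 + 0.2·(…)/p_y.
Discretionary income = 72 − 10·1.8 − 8·2 = 38; y* = 8 + 0.2·38/2 = 11.8.

y* = 11.8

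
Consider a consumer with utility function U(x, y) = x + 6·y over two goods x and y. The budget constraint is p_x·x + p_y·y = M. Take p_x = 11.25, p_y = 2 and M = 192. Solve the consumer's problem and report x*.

Linear utility — the consumer picks whichever good has higher MU/price: 1/11.25 = 0.0889 vs 6/2 = 3.
y gives more utility per dollar, so spend all income on y: y* = M/p_y, x* = 0.
Numerically: x* = 0, y* = 96.

x* = 0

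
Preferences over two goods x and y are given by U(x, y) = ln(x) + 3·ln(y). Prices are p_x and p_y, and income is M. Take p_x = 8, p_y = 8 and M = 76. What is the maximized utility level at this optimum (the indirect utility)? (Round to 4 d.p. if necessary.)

Tangency: MRS = (1/3)·y/x = p_x/p_y.
So p_y·y = 3·p_x·x; combined with the budget, a share 0.25 of income goes to x.
Demand: x*(p_x,p_y,M) = 0.25·M/p_x and y* = 0.75·M/p_y.
At p_x=8, p_y=8, M=76: x* = 0.25·76/8 = 2.375, y* = 7.125.
Utility at the optimum: U(2.375, 7.125) = 6.7558.

V = 6.7558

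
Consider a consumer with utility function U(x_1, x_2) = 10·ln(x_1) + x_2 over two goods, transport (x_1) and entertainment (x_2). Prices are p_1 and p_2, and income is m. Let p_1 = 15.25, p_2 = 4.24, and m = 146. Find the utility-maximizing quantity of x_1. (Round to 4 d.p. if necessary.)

MU_x_1 = 10/x_1, MU_x_2 = 1. Tangency: 10/x_1 = p_1/p_2.
So x_1*(p_1,p_2) = 10·p_2/p_1, independent of income; and x_2* = (m − 10·p_2)/p_2.
At the given prices: x_1* = 10·4.24/15.25 = 2.7803.

x_1* = 2.7803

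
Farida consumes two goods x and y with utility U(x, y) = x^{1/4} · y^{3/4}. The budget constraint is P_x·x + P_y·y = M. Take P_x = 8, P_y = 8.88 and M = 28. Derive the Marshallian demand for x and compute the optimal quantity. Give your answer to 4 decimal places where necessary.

Tangency: MRS = (1/3)·y/x = P_x/P_y.
Rearranging, P_y·y = 3·P_x·x. Substituting into the budget gives P_x·x·(1 + 3) = M.
Demand: x*(P_x,P_y,M) = 0.25·M/P_x and y* = 0.75·M/P_y.
At P_x=8, P_y=8.88, M=28: x* = 0.25·28/8 = 0.875.

x* = 0.875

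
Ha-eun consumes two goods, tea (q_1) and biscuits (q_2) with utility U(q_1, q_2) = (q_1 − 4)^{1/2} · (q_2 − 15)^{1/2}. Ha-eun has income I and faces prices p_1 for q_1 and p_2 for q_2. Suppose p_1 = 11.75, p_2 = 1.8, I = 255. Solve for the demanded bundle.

This is Cobb-Douglas in (q_1−4, q_2−15): tangency gives 0.5·p_2·(q_2−15) = 0.5·p_1·(q_1−4).
Substituting into the budget: q_1* = 4 + 0.5·(I − 4·p_1 − 15·p_2)/p_1, and q_2* = 15 + 0.5·(…)/p_2.
Discretionary income = 255 − 4·11.75 − 15·1.8 = 181; q_1* = 4 + 0.5·181/11.75 = 11.7021; q_2* = 15 + 0.5·181/1.8 = 65.2778.

q_1* = 11.7021, q_2* = 65.2778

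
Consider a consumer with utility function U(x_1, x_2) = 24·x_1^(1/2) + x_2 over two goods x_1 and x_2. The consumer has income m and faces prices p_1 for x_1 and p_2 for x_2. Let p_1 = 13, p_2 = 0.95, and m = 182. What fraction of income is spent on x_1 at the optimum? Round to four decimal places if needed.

share on x_1 = 0.0549

Set MRS = p_1/p_2: 12·x_1^(−1/2) = p_1/p_2.
Solve: √x_1 = 12·p_2/p_1, so x_1*(p_1,p_2) = (12·p_2/p_1)², and x_2* = (m − p_1·x_1*)/p_2.
Plugging in: x_1* = (12·0.95/13)² = 0.769, x_2* = 181.0559.
Expenditure on x_1: 13·0.769 = 9.9969; share = 0.0549.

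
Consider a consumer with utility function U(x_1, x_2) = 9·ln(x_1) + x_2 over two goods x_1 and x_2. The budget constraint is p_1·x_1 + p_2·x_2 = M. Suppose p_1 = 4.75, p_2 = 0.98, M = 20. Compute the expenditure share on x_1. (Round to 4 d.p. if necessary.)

share on x_1 = 0.441

Set MRS = p_1/p_2: (9/x_1)/1 = p_1/p_2.
So x_1*(p_1,p_2) = 9·p_2/p_1, independent of income; and x_2* = (M − 9·p_2)/p_2.
At the given prices: x_1* = 9·0.98/4.75 = 1.8568, and x_2* = 11.4082.
Expenditure on x_1: 4.75·1.8568 = 8.82; share = 0.441.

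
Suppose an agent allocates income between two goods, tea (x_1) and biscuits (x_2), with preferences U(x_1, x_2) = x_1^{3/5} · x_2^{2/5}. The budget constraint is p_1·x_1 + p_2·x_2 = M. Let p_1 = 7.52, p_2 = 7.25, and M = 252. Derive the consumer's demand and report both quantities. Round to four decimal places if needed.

x_1* = 20.1064, x_2* = 13.9034

The MRS is (3/2)·x_2/x_1. Set MRS = p_1/p_2.
So 0.6·p_2·x_2 = 0.4·p_1·x_1; combined with the budget, a share 0.6 of income goes to x_1.
Demand: x_1*(p_1,p_2,M) = 0.6·M/p_1 and x_2* = 0.4·M/p_2.
At p_1=7.52, p_2=7.25, M=252: x_1* = 0.6·252/7.52 = 20.1064, x_2* = 13.9034.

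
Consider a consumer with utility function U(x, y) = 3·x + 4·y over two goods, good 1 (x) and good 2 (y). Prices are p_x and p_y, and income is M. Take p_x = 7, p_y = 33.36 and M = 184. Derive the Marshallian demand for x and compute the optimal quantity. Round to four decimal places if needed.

x* = 26.2857

Perfect substitutes: compare marginal utility per dollar. 3/p_x vs 4/p_y → 0.4286 vs 0.1199.
x gives more utility per dollar, so spend all income on x: x* = M/p_x, y* = 0.
Numerically: x* = 26.2857, y* = 0.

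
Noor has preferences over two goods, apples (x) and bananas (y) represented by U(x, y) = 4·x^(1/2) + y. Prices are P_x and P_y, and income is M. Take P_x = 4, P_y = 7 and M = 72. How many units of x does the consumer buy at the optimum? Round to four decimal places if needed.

Set MRS = P_x/P_y: 2·x^(−1/2) = P_x/P_y.
Thus x* = (2·P_y/P_x)² — independent of M — with the rest of income spent on y.
Plugging in: x* = (2·7/4)² = 12.25.

x* = 12.25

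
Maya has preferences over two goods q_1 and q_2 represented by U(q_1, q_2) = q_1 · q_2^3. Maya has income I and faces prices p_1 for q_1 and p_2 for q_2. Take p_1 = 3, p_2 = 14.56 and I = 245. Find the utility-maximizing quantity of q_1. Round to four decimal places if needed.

q_1* = 20.4167

At p_1=3, p_2=14.56, I=245: q_1* = 0.25·245/3 = 20.4167.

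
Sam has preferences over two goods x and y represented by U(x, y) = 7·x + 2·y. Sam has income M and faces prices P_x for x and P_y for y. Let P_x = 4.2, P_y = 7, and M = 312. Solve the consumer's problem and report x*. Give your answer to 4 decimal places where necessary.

x* = 74.2857

Linear utility — the consumer picks whichever good has higher MU/price: 7/4.2 = 1.6667 vs 2/7 = 0.2857.
x gives more utility per dollar, so spend all income on x: x* = M/P_x, y* = 0.
Numerically: x* = 74.2857, y* = 0.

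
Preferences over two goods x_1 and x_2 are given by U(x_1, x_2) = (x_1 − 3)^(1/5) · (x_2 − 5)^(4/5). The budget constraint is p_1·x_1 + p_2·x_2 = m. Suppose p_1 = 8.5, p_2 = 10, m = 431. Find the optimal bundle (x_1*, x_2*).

Let x_1' = x_1−3, x_2' = x_2−5. MRS = (1/4)·x_2'/x_1' = p_1/p_2.
After buying the subsistence bundle (3, 5), a share 0.2 of the remaining income goes to x_1: x_1* = 3 + 0.2·(m − 3p_1 − 5p_2)/p_1.
Discretionary income = 431 − 3·8.5 − 5·10 = 355.5; x_1* = 3 + 0.2·355.5/8.5 = 11.3647; x_2* = 5 + 0.8·355.5/10 = 33.44.

x_1* = 11.3647, x_2* = 33.44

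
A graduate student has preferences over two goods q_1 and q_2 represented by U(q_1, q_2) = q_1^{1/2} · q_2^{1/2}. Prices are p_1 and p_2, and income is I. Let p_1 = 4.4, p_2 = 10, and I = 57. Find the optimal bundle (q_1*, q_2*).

q_1* = 6.4773, q_2* = 2.85

Demand: q_1*(p_1,p_2,I) = 0.5·I/p_1 and q_2* = 0.5·I/p_2.
At p_1=4.4, p_2=10, I=57: q_1* = 0.5·57/4.4 = 6.4773, q_2* = 2.85.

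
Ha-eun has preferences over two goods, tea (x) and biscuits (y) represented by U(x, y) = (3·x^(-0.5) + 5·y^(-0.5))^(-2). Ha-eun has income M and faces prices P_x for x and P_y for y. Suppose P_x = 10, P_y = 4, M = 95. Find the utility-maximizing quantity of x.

x* = 4.6666

MU_x ∝ 3·x^(-1.5), MU_y ∝ 5·y^(-1.5), so MRS = (3/5)·(y/x)^(1.5) = P_x/P_y.
Hence y/x = ((5/3)·P_x/P_y)^(1/(1.5)), i.e. raised to the 2/3 power.
With the ratio pinned down, the budget gives x* = M/(P_x + P_y·(y/x)) and y* = (y/x)·x*.
Numerically y/x = 2.58936, so x* = 95/(10 + 4·2.58936) = 4.6666.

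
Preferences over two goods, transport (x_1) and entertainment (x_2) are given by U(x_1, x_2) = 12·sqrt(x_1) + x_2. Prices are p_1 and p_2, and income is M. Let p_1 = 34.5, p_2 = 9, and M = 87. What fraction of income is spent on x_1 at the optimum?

share on x_1 = 0.9715

Set MRS = p_1/p_2: 6·x_1^(−1/2) = p_1/p_2.
Thus x_1* = (6·p_2/p_1)² — independent of M — with the rest of income spent on x_2.
Plugging in: x_1* = (6·9/34.5)² = 2.4499, x_2* = 0.2754.
Expenditure on x_1: 34.5·2.4499 = 84.5217; share = 0.9715.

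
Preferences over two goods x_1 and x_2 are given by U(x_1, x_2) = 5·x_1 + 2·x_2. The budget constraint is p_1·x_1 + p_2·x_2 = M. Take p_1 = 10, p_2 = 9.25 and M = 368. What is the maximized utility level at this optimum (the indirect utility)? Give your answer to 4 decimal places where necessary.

Perfect substitutes: compare marginal utility per dollar. 5/p_1 vs 2/p_2 → 0.5 vs 0.2162.
x_1 gives more utility per dollar, so spend all income on x_1: x_1* = M/p_1, x_2* = 0.
Numerically: x_1* = 36.8, x_2* = 0.
Utility at the optimum: U(36.8, 0) = 184.

V = 184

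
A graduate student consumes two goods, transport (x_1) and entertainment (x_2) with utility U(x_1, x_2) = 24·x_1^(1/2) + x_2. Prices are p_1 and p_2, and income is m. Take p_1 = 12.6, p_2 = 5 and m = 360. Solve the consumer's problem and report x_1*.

Utility is quasi-linear in x_2; the FOC for x_1 is 12/√x_1 = p_1/p_2.
Solve: √x_1 = 12·p_2/p_1, so x_1*(p_1,p_2) = (12·p_2/p_1)², and x_2* = (m − p_1·x_1*)/p_2.
Plugging in: x_1* = (12·5/12.6)² = 22.6757.

x_1* = 22.6757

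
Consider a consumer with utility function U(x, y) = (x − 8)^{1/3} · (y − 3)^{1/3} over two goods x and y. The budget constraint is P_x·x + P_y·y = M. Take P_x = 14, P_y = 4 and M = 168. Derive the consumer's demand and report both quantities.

This is Cobb-Douglas in (x−8, y−3): tangency gives 1/3·P_y·(y−3) = 1/3·P_x·(x−8).
Substituting into the budget: x* = 8 + 0.5·(M − 8·P_x − 3·P_y)/P_x, and y* = 3 + 0.5·(…)/P_y.
Discretionary income = 168 − 8·14 − 3·4 = 44; x* = 8 + 0.5·44/14 = 9.5714; y* = 3 + 0.5·44/4 = 8.5.

x* = 9.5714, y* = 8.5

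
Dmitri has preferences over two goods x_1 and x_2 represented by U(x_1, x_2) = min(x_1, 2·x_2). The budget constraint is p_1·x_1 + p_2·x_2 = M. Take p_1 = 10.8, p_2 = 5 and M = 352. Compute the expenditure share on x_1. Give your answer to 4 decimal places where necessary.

Leontief preferences: the optimum is at the kink where x_1/2 = x_2/1, i.e. x_2 = (1/2)·x_1.
Budget: p_1·x_1 + p_2·(1/2)·x_1 = M, so (2·p_1 + p_2)·x_1 = 2·M.
Demand: x_1*(p_1,p_2,M) = 2·M/(2·p_1 + p_2), x_2* = M/(2·p_1 + p_2).
Here 2·10.8 + 5 = 26.6, giving x_1* = 26.4662 and x_2* = 13.2331.
Expenditure on x_1: 10.8·26.4662 = 285.8346; share = 0.812.

share on x_1 = 0.812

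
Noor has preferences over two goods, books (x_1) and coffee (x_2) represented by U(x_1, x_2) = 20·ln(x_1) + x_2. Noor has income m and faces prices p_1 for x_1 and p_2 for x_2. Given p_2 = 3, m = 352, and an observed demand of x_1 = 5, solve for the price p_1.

Set MRS = p_1/p_2: (20/x_1)/1 = p_1/p_2.
So x_1*(p_1,p_2) = 20·p_2/p_1, independent of income; and x_2* = (m − 20·p_2)/p_2.
Set x_1* = 5 in the demand function and solve for p_1: p_1 = 12.

p_1 = 12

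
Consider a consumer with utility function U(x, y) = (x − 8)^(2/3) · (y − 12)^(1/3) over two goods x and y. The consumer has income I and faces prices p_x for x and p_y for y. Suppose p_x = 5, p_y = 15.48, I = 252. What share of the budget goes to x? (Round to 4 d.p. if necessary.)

This is Cobb-Douglas in (x−8, y−12): tangency gives 2/3·p_y·(y−12) = 1/3·p_x·(x−8).
After buying the subsistence bundle (8, 12), a share 2/3 of the remaining income goes to x: x* = 8 + 2/3·(I − 8p_x − 12p_y)/p_x.
Discretionary income = 252 − 8·5 − 12·15.48 = 26.24; x* = 8 + 2/3·26.24/5 = 11.4987; y* = 12 + 1/3·26.24/15.48 = 12.565.
Expenditure on x: 5·11.4987 = 57.4933; share = 0.2281.

share on x = 0.2281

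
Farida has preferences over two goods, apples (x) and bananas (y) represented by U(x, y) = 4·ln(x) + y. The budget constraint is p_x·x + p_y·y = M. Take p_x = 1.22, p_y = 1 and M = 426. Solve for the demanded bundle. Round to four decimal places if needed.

x* = 3.2787, y* = 422

Set MRS = p_x/p_y: (4/x)/1 = p_x/p_y.
So x*(p_x,p_y) = 4·p_y/p_x, independent of income; and y* = (M − 4·p_y)/p_y.
At the given prices: x* = 4·1/1.22 = 3.2787, and y* = 422.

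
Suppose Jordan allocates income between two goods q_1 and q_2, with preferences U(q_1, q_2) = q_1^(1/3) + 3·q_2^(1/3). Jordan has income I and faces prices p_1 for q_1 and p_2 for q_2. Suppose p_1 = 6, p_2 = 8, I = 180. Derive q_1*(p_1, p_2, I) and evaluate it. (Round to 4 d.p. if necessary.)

q_1* = 5.4545

With the ratio pinned down, the budget gives q_1* = I/(p_1 + p_2·(q_2/q_1)) and q_2* = (q_2/q_1)·q_1*.
Numerically q_2/q_1 = 3.375, so q_1* = 180/(6 + 8·3.375) = 5.4545.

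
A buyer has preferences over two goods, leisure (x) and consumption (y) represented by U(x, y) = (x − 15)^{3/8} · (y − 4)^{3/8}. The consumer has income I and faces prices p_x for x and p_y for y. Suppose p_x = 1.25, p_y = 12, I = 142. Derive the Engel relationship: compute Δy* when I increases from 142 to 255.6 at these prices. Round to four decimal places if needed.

Substituting into the budget: x* = 15 + 0.5·(I − 15·p_x − 4·p_y)/p_x, and y* = 4 + 0.5·(…)/p_y.
Discretionary income = 142 − 15·1.25 − 4·12 = 75.25; y* = 4 + 0.5·75.25/12 = 7.1354.
At I' = 255.6: y* = 11.8688. Change: 11.8688 − 7.1354 = 4.7333.

Δy* = 4.7333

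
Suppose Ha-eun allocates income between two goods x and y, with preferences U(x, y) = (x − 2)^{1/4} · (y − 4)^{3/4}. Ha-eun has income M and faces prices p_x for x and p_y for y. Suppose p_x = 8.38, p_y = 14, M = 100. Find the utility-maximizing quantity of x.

Substituting into the budget: x* = 2 + 0.25·(M − 2·p_x − 4·p_y)/p_x, and y* = 4 + 0.75·(…)/p_y.
Discretionary income = 100 − 2·8.38 − 4·14 = 27.24; x* = 2 + 0.25·27.24/8.38 = 2.8126.

x* = 2.8126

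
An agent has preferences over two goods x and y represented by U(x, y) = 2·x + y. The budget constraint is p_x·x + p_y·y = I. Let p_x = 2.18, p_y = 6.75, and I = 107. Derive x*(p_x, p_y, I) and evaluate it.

Linear utility — the consumer picks whichever good has higher MU/price: 2/2.18 = 0.9174 vs 1/6.75 = 0.1481.
x gives more utility per dollar, so spend all income on x: x* = I/p_x, y* = 0.
Numerically: x* = 49.0826, y* = 0.

x* = 49.0826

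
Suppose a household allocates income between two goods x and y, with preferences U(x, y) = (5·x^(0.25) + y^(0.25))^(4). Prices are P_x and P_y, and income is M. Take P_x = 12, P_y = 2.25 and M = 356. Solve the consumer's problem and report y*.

From the CES first-order condition, 5·(y/x)^(0.75) = P_x/P_y.
Hence y/x = ((1/5)·P_x/P_y)^(1/(0.75)), i.e. raised to the 4/3 power.
With the ratio pinned down, the budget gives x* = M/(P_x + P_y·(y/x)) and y* = (y/x)·x*.
Numerically y/x = 1.089862, so x* = 356/(12 + 2.25·1.089862) = 24.6329 and y* = 1.089862·24.6329 = 26.8465.

y* = 26.8465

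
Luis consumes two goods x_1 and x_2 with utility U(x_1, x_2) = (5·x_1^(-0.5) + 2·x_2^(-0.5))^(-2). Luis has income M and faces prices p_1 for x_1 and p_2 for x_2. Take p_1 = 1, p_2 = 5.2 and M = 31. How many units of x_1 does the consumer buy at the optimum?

Numerically x_2/x_1 = 0.180872, so x_1* = 31/(1 + 5.2·0.180872) = 15.975.

x_1* = 15.975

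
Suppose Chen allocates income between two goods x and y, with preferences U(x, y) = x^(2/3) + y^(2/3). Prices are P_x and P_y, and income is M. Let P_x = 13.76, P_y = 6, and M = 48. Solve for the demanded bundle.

x* = 0.5573, y* = 6.7219

MRS = MU_x/MU_y = (y/x)^(1/3). Set equal to P_x/P_y.
Solve for the ratio: y/x = [P_x/P_y]^(3).
Substitute y = (y/x)·x into the budget: x* = M/(P_x + P_y·(y/x)).
Numerically y/x = 12.061506, so x* = 48/(13.76 + 6·12.061506) = 0.5573 and y* = 12.061506·0.5573 = 6.7219.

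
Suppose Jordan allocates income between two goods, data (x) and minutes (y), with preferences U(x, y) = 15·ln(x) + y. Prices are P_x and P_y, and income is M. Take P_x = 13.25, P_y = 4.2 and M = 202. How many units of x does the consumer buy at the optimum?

Set MRS = P_x/P_y: (15/x)/1 = P_x/P_y.
So x*(P_x,P_y) = 15·P_y/P_x, independent of income; and y* = (M − 15·P_y)/P_y.
At the given prices: x* = 15·4.2/13.25 = 4.7547.

x* = 4.7547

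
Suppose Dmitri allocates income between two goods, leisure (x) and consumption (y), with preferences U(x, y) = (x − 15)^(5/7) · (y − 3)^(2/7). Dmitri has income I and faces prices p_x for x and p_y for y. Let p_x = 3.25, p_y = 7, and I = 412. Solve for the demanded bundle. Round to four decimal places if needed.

Let x' = x−15, y' = y−3. MRS = (5/2)·y'/x' = p_x/p_y.
Substituting into the budget: x* = 15 + 5/7·(I − 15·p_x − 3·p_y)/p_x, and y* = 3 + 2/7·(…)/p_y.
Discretionary income = 412 − 15·3.25 − 3·7 = 342.25; x* = 15 + 5/7·342.25/3.25 = 90.2198; y* = 3 + 2/7·342.25/7 = 16.9694.

x* = 90.2198, y* = 16.9694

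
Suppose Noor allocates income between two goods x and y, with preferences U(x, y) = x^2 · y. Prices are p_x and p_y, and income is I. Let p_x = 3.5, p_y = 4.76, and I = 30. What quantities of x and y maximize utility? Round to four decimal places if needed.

x* = 5.7143, y* = 2.1008

Tangency: MRS = 2·y/x = p_x/p_y.
So 2·p_y·y = p_x·x; combined with the budget, a share 2/3 of income goes to x.
Demand: x*(p_x,p_y,I) = 2/3·I/p_x and y* = 1/3·I/p_y.
At p_x=3.5, p_y=4.76, I=30: x* = 2/3·30/3.5 = 5.7143, y* = 2.1008.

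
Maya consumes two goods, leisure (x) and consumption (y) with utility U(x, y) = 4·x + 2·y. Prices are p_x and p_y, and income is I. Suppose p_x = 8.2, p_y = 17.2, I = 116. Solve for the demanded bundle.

Perfect substitutes: compare marginal utility per dollar. 4/p_x vs 2/p_y → 0.4878 vs 0.1163.
x gives more utility per dollar, so spend all income on x: x* = I/p_x, y* = 0.
Numerically: x* = 14.1463, y* = 0.

x* = 14.1463, y* = 0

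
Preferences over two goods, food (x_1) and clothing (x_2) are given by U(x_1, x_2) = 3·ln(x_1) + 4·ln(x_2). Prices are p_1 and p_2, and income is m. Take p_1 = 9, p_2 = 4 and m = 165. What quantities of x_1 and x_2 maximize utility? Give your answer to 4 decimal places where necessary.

MU_x_1/MU_x_2 = (3·x_2)/(4·x_1); tangency sets this equal to p_1/p_2.
Rearranging, p_2·x_2 = (4/3)·p_1·x_1. Substituting into the budget gives p_1·x_1·(1 + (4/3)) = m.
Demand: x_1*(p_1,p_2,m) = 3/7·m/p_1 and x_2* = 4/7·m/p_2.
At p_1=9, p_2=4, m=165: x_1* = 3/7·165/9 = 7.8571, x_2* = 23.5714.

x_1* = 7.8571, x_2* = 23.5714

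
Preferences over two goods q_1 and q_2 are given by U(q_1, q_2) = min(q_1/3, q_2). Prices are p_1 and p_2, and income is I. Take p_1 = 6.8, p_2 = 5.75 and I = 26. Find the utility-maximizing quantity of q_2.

Leontief preferences: the optimum is at the kink where q_1/3 = q_2/1, i.e. q_2 = (1/3)·q_1.
Budget: p_1·q_1 + p_2·(1/3)·q_1 = I, so (3·p_1 + p_2)·q_1 = 3·I.
Demand: q_1*(p_1,p_2,I) = 3·I/(3·p_1 + p_2), q_2* = I/(3·p_1 + p_2).
Here 3·6.8 + 5.75 = 26.15, giving q_2* = 0.9943.

q_2* = 0.9943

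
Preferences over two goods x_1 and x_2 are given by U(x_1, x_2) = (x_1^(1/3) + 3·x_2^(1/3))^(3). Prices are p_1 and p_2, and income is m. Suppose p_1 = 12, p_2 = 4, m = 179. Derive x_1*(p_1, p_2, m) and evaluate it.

x_1* = 1.4917

MU_x_1 ∝ x_1^(-2/3), MU_x_2 ∝ 3·x_2^(-2/3), so MRS = (1/3)·(x_2/x_1)^(2/3) = p_1/p_2.
Solve for the ratio: x_2/x_1 = [3·p_1/p_2]^(1.5).
With the ratio pinned down, the budget gives x_1* = m/(p_1 + p_2·(x_2/x_1)) and x_2* = (x_2/x_1)·x_1*.
Numerically x_2/x_1 = 27, so x_1* = 179/(12 + 4·27) = 1.4917.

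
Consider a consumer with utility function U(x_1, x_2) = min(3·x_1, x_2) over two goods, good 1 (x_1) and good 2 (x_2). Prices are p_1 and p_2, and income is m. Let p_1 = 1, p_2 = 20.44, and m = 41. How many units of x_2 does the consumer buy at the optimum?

x_2* = 1.9737

Here 1 + 3·20.44 = 62.32, giving x_2* = 1.9737.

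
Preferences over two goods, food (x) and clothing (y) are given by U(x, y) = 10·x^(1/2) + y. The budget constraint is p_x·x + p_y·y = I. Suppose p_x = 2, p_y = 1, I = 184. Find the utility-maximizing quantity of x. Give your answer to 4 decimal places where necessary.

MU_x = 5/√x, MU_y = 1. Tangency: 5/√x = p_x/p_y.
Solve: √x = 5·p_y/p_x, so x*(p_x,p_y) = (5·p_y/p_x)², and y* = (I − p_x·x*)/p_y.
Plugging in: x* = (5·1/2)² = 6.25.

x* = 6.25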